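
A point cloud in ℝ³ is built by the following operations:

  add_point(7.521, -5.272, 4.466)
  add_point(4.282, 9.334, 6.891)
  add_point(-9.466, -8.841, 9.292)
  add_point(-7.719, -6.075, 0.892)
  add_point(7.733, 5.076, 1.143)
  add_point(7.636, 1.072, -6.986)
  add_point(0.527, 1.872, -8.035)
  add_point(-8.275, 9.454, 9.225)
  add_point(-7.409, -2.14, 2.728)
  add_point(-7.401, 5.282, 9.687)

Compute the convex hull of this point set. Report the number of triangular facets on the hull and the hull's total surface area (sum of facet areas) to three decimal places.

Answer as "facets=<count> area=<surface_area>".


facets=14 area=954.978

9 of the 10 inputs are extreme points: [0, 1, 2, 3, 4, 5, 6, 7, 9].

Triangle areas on the boundary:
  f1: (p1, p6, p7) → 109.0860
  f2: (p1, p5, p4) → 16.9971
  f3: (p1, p5, p6) → 59.1000
  f4: (p3, p5, p6) → 47.9119
  f5: (p3, p7, p2) → 78.2297
  f6: (p3, p6, p7) → 126.0714
  f7: (p0, p1, p2) → 136.3330
  f8: (p0, p1, p4) → 41.4335
  f9: (p0, p5, p4) → 48.7229
  f10: (p0, p3, p2) → 70.6451
  f11: (p0, p3, p5) → 101.1795
  f12: (p9, p7, p2) → 11.2520
  f13: (p9, p1, p2) → 81.1321
  f14: (p9, p1, p7) → 26.8835
Σ area = 954.978

Check V−E+F: 9 − 21 + 14 = 2.


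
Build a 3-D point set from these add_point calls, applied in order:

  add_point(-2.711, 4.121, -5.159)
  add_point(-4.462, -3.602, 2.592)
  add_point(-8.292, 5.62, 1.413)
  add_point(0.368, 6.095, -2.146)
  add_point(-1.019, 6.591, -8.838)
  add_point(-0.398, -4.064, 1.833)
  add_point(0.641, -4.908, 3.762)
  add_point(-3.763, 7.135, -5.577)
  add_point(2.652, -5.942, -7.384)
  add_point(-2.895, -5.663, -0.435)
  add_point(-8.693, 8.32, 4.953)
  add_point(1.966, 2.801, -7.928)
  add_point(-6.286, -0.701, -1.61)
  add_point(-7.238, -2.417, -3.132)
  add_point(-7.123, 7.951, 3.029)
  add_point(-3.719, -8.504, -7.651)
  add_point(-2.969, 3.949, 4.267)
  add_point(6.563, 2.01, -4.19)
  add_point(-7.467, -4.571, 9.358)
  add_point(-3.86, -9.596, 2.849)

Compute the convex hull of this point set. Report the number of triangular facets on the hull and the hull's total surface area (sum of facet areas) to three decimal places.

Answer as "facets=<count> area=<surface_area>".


facets=26 area=799.318

15 of the 20 inputs are extreme points: [2, 3, 4, 6, 7, 8, 10, 11, 13, 14, 15, 16, 17, 18, 19].

Facet areas (half cross-product norm):
  f1: (p3, p4, p17) → 26.3261
  f2: (p15, p18, p19) → 35.2554
  f3: (p15, p8, p19) → 36.2732
  f4: (p15, p8, p4) → 44.9574
  f5: (p11, p4, p17) → 10.6808
  f6: (p11, p8, p17) → 25.5547
  f7: (p11, p8, p4) → 12.1233
  f8: (p16, p18, p10) → 39.2139
  f9: (p16, p3, p10) → 26.3490
  f10: (p16, p3, p17) → 26.1882
  f11: (p6, p18, p19) → 28.7084
  f12: (p6, p8, p17) → 50.4584
  f13: (p6, p8, p19) → 37.1997
  f14: (p6, p16, p17) → 55.0472
  f15: (p6, p16, p18) → 43.8262
  f16: (p14, p4, p10) → 3.5550
  f17: (p14, p3, p10) → 3.2527
  f18: (p14, p3, p4) → 29.6229
  f19: (p13, p15, p4) → 51.4619
  f20: (p13, p15, p18) → 48.1594
  f21: (p7, p4, p10) → 6.4825
  f22: (p7, p13, p4) → 21.5983
  f23: (p2, p18, p10) → 28.9403
  f24: (p2, p13, p18) → 55.4567
  f25: (p2, p7, p10) → 15.2247
  f26: (p2, p7, p13) → 37.4016
Σ area = 799.318

Euler: V−E+F = 15−39+26 = 2.


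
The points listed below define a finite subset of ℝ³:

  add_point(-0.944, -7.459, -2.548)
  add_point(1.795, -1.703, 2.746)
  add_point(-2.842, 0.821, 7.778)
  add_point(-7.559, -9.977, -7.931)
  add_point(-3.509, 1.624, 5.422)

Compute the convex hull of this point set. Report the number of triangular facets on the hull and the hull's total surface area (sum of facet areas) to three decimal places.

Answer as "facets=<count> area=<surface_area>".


Extreme-point indices: [0, 1, 2, 3, 4] — 5 of 5 on the boundary.

Triangle areas on the boundary:
  f1: (p4, p1, p3) → 55.8428
  f2: (p2, p4, p3) → 19.8073
  f3: (p2, p4, p1) → 8.7729
  f4: (p0, p1, p3) → 20.5847
  f5: (p0, p2, p3) → 50.1427
  f6: (p0, p2, p1) → 26.6547
Σ area = 181.805

Check V−E+F: 5 − 9 + 6 = 2.

facets=6 area=181.805


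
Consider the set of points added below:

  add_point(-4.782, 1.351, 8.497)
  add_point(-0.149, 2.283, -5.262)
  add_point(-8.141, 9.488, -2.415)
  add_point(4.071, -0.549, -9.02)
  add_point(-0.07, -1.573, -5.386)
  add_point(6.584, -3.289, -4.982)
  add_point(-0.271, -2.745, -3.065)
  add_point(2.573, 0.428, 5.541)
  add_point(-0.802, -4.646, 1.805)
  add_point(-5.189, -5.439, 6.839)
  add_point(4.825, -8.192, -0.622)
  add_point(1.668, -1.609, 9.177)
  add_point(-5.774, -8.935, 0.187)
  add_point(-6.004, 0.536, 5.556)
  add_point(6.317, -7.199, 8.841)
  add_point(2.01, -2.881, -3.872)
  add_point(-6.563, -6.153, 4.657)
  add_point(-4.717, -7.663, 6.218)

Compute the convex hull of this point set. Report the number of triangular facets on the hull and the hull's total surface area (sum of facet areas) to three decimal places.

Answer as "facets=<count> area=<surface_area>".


Hull vertices (13/18): indices [0, 2, 3, 5, 7, 9, 10, 11, 12, 13, 14, 16, 17].

Per-facet area ½‖(b−a)×(c−a)‖:
  f1: (p3, p12, p2) → 127.0666
  f2: (p7, p3, p2) → 109.2282
  f3: (p7, p3, p5) → 30.5904
  f4: (p7, p14, p5) → 53.8733
  f5: (p7, p14, p11) → 15.2319
  f6: (p0, p7, p2) → 55.9429
  f7: (p0, p7, p11) → 15.1441
  f8: (p10, p14, p5) → 28.0185
  f9: (p10, p14, p12) → 51.1209
  f10: (p10, p3, p5) → 13.0538
  f11: (p10, p3, p12) → 60.5913
  f12: (p16, p12, p2) → 45.4123
  f13: (p13, p0, p2) → 17.6789
  f14: (p13, p16, p2) → 32.1894
  f15: (p13, p16, p0) → 10.2296
  f16: (p17, p14, p12) → 32.5991
  f17: (p17, p16, p12) → 7.5586
  f18: (p9, p16, p0) → 8.2077
  f19: (p9, p17, p16) → 2.9368
  f20: (p9, p17, p14) → 13.3153
  f21: (p9, p14, p11) → 29.4264
  f22: (p9, p0, p11) → 23.5811
Σ area = 782.997

Euler: V−E+F = 13−33+22 = 2.

facets=22 area=782.997


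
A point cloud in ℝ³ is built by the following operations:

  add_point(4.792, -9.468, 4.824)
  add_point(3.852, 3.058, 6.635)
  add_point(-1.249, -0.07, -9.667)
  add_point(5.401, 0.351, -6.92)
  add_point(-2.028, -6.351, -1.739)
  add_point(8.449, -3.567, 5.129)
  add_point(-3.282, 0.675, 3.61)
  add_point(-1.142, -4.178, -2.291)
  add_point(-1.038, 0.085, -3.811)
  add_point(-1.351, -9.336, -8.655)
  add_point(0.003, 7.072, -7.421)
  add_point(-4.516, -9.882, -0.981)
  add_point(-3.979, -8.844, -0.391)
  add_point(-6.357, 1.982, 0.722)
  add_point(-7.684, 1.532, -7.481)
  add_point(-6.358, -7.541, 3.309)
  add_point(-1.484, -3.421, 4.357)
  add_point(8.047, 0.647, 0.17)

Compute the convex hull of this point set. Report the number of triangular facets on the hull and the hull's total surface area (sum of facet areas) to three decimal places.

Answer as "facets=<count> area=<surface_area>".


facets=22 area=832.726

13 of the 18 inputs are extreme points: [0, 1, 2, 3, 5, 6, 9, 10, 11, 13, 14, 15, 17].

Per-facet area ½‖(b−a)×(c−a)‖:
  f1: (p9, p11, p14) → 51.2607
  f2: (p15, p11, p14) → 35.2069
  f3: (p0, p9, p11) → 45.0527
  f4: (p0, p15, p11) → 28.3328
  f5: (p0, p3, p5) → 45.0873
  f6: (p0, p3, p9) → 82.4820
  f7: (p0, p1, p5) → 26.1351
  f8: (p0, p15, p1) → 70.6676
  f9: (p13, p15, p14) → 40.1779
  f10: (p2, p9, p14) → 31.9883
  f11: (p2, p3, p9) → 33.5801
  f12: (p10, p13, p14) → 38.8716
  f13: (p10, p13, p1) → 67.3121
  f14: (p10, p2, p14) → 26.1745
  f15: (p10, p2, p3) → 25.9171
  f16: (p17, p1, p5) → 24.3076
  f17: (p17, p3, p5) → 17.4285
  f18: (p17, p10, p1) → 51.6442
  f19: (p17, p10, p3) → 31.7235
  f20: (p6, p15, p1) → 28.5645
  f21: (p6, p13, p1) → 11.4282
  f22: (p6, p13, p15) → 19.3826
Σ area = 832.726

Check V−E+F: 13 − 33 + 22 = 2.


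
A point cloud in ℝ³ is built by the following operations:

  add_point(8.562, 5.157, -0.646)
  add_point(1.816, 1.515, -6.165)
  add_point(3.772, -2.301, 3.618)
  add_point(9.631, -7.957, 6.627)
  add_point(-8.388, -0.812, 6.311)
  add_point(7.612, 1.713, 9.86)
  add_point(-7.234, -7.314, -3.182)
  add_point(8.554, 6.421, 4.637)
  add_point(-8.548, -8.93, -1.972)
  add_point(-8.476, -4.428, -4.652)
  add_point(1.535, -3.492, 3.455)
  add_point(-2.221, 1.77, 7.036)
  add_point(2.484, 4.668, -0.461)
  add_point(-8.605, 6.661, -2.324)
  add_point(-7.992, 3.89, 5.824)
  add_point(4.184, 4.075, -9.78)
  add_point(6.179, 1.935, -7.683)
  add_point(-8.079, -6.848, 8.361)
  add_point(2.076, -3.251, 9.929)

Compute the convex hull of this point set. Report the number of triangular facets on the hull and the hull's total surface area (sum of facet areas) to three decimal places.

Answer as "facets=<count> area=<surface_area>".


facets=24 area=1123.365

Extreme-point indices: [0, 3, 4, 5, 6, 7, 8, 9, 13, 14, 15, 16, 17, 18] — 14 of 19 on the boundary.

Per-facet area ½‖(b−a)×(c−a)‖:
  f1: (p7, p15, p13) → 110.8716
  f2: (p17, p8, p3) → 93.8698
  f3: (p9, p8, p13) → 20.1116
  f4: (p9, p15, p13) → 81.7379
  f5: (p0, p7, p3) → 39.3457
  f6: (p0, p7, p15) → 12.2784
  f7: (p14, p7, p13) → 72.3180
  f8: (p5, p7, p3) → 34.3615
  f9: (p5, p14, p7) → 57.0899
  f10: (p6, p9, p8) → 3.4159
  f11: (p6, p9, p15) → 26.6806
  f12: (p16, p0, p3) → 60.6019
  f13: (p16, p0, p15) → 13.1393
  f14: (p16, p6, p15) → 30.3968
  f15: (p16, p8, p3) → 155.2946
  f16: (p16, p6, p8) → 7.2875
  f17: (p4, p14, p13) → 18.6714
  f18: (p4, p14, p17) → 3.8917
  f19: (p4, p8, p13) → 66.0158
  f20: (p4, p17, p8) → 33.3829
  f21: (p18, p14, p17) → 57.3746
  f22: (p18, p5, p14) → 47.3179
  f23: (p18, p17, p3) → 43.8723
  f24: (p18, p5, p3) → 34.0370
Σ area = 1123.365

Euler: V−E+F = 14−36+24 = 2.


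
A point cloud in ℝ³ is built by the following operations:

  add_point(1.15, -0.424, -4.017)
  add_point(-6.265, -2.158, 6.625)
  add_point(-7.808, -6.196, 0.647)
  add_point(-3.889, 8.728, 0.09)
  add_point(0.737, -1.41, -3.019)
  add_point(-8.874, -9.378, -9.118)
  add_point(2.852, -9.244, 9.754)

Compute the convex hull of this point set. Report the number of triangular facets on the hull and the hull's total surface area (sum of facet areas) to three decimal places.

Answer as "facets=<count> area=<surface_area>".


facets=8 area=578.987

Points on the hull: [0, 1, 2, 3, 5, 6] (6 of 7).

Facet areas (half cross-product norm):
  f1: (p0, p6, p5) → 118.1111
  f2: (p0, p3, p5) → 76.3225
  f3: (p0, p3, p6) → 90.8220
  f4: (p1, p3, p6) → 67.2984
  f5: (p2, p6, p5) → 58.6112
  f6: (p2, p1, p6) → 44.0789
  f7: (p2, p3, p5) → 76.2888
  f8: (p2, p1, p3) → 47.4541
Σ area = 578.987

Euler characteristic 6−12+8 = 2 ✓


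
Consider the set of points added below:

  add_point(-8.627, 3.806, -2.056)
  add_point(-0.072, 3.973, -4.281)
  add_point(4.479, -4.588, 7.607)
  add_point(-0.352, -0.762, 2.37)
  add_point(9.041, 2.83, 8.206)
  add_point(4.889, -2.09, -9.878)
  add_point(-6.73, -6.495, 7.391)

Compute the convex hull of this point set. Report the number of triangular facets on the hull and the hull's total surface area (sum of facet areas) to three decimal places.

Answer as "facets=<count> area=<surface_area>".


6 of the 7 inputs are extreme points: [0, 1, 2, 4, 5, 6].

Facet areas (half cross-product norm):
  f1: (p6, p4, p0) → 125.9982
  f2: (p5, p6, p0) → 117.5573
  f3: (p2, p6, p4) → 37.3351
  f4: (p2, p5, p4) → 76.9500
  f5: (p2, p5, p6) → 100.4185
  f6: (p1, p4, p0) → 63.8024
  f7: (p1, p5, p0) → 32.9492
  f8: (p1, p5, p4) → 74.0916
Σ area = 629.102

Euler: V−E+F = 6−12+8 = 2.

facets=8 area=629.102


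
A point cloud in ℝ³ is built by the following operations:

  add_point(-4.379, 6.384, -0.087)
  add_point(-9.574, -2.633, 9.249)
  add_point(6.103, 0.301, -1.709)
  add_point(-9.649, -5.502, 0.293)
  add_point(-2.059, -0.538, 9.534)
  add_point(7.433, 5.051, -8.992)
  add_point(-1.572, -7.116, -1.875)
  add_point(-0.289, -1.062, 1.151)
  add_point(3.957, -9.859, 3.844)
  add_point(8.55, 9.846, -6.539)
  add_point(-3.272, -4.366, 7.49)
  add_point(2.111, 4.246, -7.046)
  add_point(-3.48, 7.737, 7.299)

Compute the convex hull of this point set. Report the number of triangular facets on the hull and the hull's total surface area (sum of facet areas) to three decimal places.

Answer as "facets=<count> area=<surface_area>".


10 of the 13 inputs are extreme points: [0, 1, 3, 4, 5, 6, 8, 9, 11, 12].

Area of each hull facet:
  f1: (p4, p8, p9) → 133.2250
  f2: (p12, p4, p9) → 78.6410
  f3: (p5, p8, p9) → 50.3758
  f4: (p0, p12, p9) → 53.9531
  f5: (p1, p12, p4) → 33.7807
  f6: (p1, p0, p3) → 59.1564
  f7: (p1, p0, p12) → 46.0042
  f8: (p1, p8, p3) → 68.4741
  f9: (p1, p4, p8) → 47.1567
  f10: (p6, p8, p3) → 30.7825
  f11: (p6, p5, p8) → 69.3156
  f12: (p11, p5, p9) → 15.5392
  f13: (p11, p0, p9) → 39.5601
  f14: (p11, p0, p3) → 63.1720
  f15: (p11, p6, p3) → 54.2611
  f16: (p11, p6, p5) → 31.7925
Σ area = 875.190

Euler characteristic 10−24+16 = 2 ✓

facets=16 area=875.190


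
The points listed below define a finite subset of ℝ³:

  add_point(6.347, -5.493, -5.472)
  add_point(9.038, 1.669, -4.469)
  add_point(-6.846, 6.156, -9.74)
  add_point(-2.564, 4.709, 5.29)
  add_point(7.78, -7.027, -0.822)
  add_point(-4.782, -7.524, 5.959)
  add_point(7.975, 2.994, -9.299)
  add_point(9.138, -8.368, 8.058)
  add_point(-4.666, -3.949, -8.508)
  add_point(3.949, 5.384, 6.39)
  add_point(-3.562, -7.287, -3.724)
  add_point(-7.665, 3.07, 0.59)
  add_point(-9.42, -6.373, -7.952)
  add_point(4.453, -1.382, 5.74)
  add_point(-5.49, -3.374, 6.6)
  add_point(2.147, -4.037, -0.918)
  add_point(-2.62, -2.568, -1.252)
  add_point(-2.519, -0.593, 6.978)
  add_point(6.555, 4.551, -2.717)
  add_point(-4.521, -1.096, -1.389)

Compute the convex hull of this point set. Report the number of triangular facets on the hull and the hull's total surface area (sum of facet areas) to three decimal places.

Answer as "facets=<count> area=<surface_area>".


facets=28 area=1097.434

Points on the hull: [0, 1, 2, 3, 4, 5, 6, 7, 8, 9, 10, 11, 12, 14, 17, 18] (16 of 20).

Area of each hull facet:
  f1: (p6, p4, p0) → 19.4542
  f2: (p5, p14, p12) → 31.3158
  f3: (p5, p14, p7) → 29.4211
  f4: (p10, p4, p7) → 49.1076
  f5: (p10, p5, p12) → 31.2135
  f6: (p10, p5, p7) → 68.8153
  f7: (p10, p0, p12) → 28.0033
  f8: (p10, p4, p0) → 26.0194
  f9: (p8, p0, p12) → 20.1448
  f10: (p8, p6, p0) → 54.3693
  f11: (p8, p2, p12) → 26.9272
  f12: (p8, p6, p2) → 71.9587
  f13: (p1, p4, p7) → 37.6621
  f14: (p1, p6, p4) → 19.9979
  f15: (p1, p9, p7) → 87.9834
  f16: (p3, p9, p2) → 47.3602
  f17: (p18, p6, p2) → 51.1043
  f18: (p18, p9, p2) → 71.0005
  f19: (p18, p1, p6) → 10.6748
  f20: (p18, p1, p9) → 15.5700
  f21: (p17, p14, p7) → 27.9238
  f22: (p17, p9, p7) → 60.3865
  f23: (p17, p3, p14) → 8.9714
  f24: (p17, p3, p9) → 18.4590
  f25: (p11, p3, p2) → 33.1382
  f26: (p11, p3, p14) → 28.9660
  f27: (p11, p2, p12) → 63.2249
  f28: (p11, p14, p12) → 58.2610
Σ area = 1097.434

Euler characteristic 16−42+28 = 2 ✓


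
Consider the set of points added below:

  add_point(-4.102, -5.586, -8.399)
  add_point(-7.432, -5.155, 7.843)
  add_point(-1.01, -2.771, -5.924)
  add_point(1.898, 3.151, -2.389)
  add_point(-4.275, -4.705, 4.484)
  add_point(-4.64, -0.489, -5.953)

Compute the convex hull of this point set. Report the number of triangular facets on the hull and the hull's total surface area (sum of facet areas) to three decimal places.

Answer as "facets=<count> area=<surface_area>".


Hull vertices (6/6): indices [0, 1, 2, 3, 4, 5].

Facet areas (half cross-product norm):
  f1: (p2, p0, p3) → 5.8863
  f2: (p5, p3, p1) → 61.0577
  f3: (p5, p0, p1) → 41.7151
  f4: (p5, p0, p3) → 20.3187
  f5: (p4, p3, p1) → 16.0362
  f6: (p4, p2, p3) → 40.6954
  f7: (p4, p0, p1) → 20.5676
  f8: (p4, p2, p0) → 26.4252
Σ area = 232.702

Euler: V−E+F = 6−12+8 = 2.

facets=8 area=232.702


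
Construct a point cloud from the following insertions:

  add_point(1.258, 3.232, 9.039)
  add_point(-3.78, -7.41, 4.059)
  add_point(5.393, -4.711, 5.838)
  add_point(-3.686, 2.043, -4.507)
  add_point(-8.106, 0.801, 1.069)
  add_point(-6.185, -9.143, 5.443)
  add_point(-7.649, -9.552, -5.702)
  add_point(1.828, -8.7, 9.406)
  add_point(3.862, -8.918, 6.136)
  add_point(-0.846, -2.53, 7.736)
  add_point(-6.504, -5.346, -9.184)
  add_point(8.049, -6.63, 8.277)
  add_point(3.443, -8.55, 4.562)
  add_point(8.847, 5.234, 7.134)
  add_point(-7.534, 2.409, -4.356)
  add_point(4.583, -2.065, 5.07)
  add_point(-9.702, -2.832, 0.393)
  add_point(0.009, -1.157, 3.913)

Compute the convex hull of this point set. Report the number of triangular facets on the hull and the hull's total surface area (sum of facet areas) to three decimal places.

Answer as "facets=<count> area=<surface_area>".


Hull vertices (13/18): indices [0, 3, 4, 5, 6, 7, 8, 10, 11, 12, 13, 14, 16].

Triangle areas on the boundary:
  f1: (p14, p10, p16) → 33.1089
  f2: (p0, p14, p13) → 61.1433
  f3: (p6, p10, p16) → 25.8412
  f4: (p11, p10, p13) → 135.4694
  f5: (p11, p0, p13) → 45.5113
  f6: (p11, p0, p7) → 38.2644
  f7: (p3, p10, p13) → 56.3727
  f8: (p3, p14, p13) → 24.8919
  f9: (p3, p14, p10) → 17.3774
  f10: (p5, p0, p7) → 53.4830
  f11: (p5, p6, p16) → 39.8982
  f12: (p4, p14, p16) → 11.3416
  f13: (p4, p0, p14) → 31.3351
  f14: (p4, p5, p16) → 16.3228
  f15: (p4, p5, p0) → 67.6378
  f16: (p8, p11, p7) → 10.0731
  f17: (p8, p5, p7) → 17.1852
  f18: (p8, p5, p6) → 55.5230
  f19: (p12, p6, p10) → 41.1870
  f20: (p12, p8, p6) → 7.4510
  f21: (p12, p11, p10) → 28.7560
  f22: (p12, p8, p11) → 3.8054
Σ area = 821.980

Euler: V−E+F = 13−33+22 = 2.

facets=22 area=821.980


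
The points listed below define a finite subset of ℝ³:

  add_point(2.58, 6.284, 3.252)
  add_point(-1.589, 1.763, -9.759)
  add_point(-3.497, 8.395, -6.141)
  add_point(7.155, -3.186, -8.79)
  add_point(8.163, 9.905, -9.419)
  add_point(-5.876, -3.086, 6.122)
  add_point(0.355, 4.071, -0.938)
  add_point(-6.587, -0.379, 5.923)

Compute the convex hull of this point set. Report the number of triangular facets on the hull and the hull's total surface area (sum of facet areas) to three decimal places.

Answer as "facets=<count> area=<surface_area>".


facets=10 area=614.976

Extreme-point indices: [0, 1, 2, 3, 4, 5, 7] — 7 of 8 on the boundary.

Triangle areas on the boundary:
  f1: (p1, p3, p4) → 60.0070
  f2: (p2, p1, p7) → 59.1929
  f3: (p2, p1, p4) → 46.0020
  f4: (p0, p3, p4) → 88.9828
  f5: (p0, p2, p7) → 65.7591
  f6: (p0, p2, p4) → 66.9888
  f7: (p5, p0, p7) → 15.1828
  f8: (p5, p0, p3) → 103.1823
  f9: (p5, p1, p7) → 23.1309
  f10: (p5, p1, p3) → 86.5472
Σ area = 614.976

Check V−E+F: 7 − 15 + 10 = 2.


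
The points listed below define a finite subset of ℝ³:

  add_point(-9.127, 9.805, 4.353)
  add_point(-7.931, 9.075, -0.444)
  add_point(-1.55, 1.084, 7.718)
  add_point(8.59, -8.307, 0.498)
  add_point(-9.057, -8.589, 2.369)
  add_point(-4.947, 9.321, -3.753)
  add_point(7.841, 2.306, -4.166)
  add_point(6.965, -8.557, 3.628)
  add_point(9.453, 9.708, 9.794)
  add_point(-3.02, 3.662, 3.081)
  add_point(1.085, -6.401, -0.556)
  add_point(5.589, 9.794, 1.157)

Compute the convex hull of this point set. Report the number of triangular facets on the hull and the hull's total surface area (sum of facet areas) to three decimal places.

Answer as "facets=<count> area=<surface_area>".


facets=18 area=1049.482

Points on the hull: [0, 1, 2, 3, 4, 5, 6, 7, 8, 10, 11] (11 of 12).

Facet areas (half cross-product norm):
  f1: (p2, p8, p0) → 84.6940
  f2: (p2, p4, p0) → 80.2497
  f3: (p2, p7, p8) → 95.3763
  f4: (p2, p7, p4) → 86.4623
  f5: (p3, p7, p4) → 26.1729
  f6: (p3, p6, p8) → 92.0515
  f7: (p3, p7, p8) → 33.9429
  f8: (p11, p6, p8) → 40.8338
  f9: (p11, p5, p6) → 54.9413
  f10: (p11, p8, p0) → 69.7286
  f11: (p11, p5, p0) → 53.0874
  f12: (p1, p4, p0) → 44.7716
  f13: (p1, p5, p0) → 5.6192
  f14: (p1, p5, p4) → 39.0735
  f15: (p10, p3, p4) → 24.2608
  f16: (p10, p3, p6) → 42.7045
  f17: (p10, p5, p4) → 91.9719
  f18: (p10, p5, p6) → 83.5398
Σ area = 1049.482

Euler characteristic 11−27+18 = 2 ✓


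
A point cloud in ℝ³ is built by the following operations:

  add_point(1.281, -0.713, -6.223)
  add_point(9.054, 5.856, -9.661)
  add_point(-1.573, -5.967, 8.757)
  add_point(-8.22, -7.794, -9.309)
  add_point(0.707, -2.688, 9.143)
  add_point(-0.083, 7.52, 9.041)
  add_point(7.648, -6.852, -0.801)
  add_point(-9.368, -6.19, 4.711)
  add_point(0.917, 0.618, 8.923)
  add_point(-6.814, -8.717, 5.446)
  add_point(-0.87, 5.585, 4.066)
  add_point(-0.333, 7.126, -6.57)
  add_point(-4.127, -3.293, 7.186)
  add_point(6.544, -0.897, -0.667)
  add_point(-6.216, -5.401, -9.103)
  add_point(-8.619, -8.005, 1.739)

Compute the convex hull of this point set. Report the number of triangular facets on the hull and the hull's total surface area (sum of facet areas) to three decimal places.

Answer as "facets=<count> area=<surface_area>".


facets=22 area=1039.744

Points on the hull: [1, 2, 3, 4, 5, 6, 7, 8, 9, 11, 13, 14, 15] (13 of 16).

Area of each hull facet:
  f1: (p11, p5, p7) → 128.2356
  f2: (p11, p5, p1) → 74.2691
  f3: (p13, p5, p1) → 79.9002
  f4: (p13, p6, p1) → 29.8339
  f5: (p13, p6, p5) → 32.4805
  f6: (p8, p4, p5) → 2.5639
  f7: (p8, p6, p5) → 38.6867
  f8: (p8, p6, p4) → 20.6737
  f9: (p3, p11, p7) → 118.0635
  f10: (p3, p6, p1) → 138.7148
  f11: (p3, p9, p6) → 111.9015
  f12: (p2, p6, p4) → 25.7096
  f13: (p2, p9, p6) → 44.5686
  f14: (p2, p4, p5) → 13.1078
  f15: (p2, p9, p7) → 11.6177
  f16: (p2, p5, p7) → 59.0935
  f17: (p14, p11, p1) → 68.3043
  f18: (p14, p3, p1) → 7.5338
  f19: (p14, p3, p11) → 6.0956
  f20: (p15, p9, p7) → 6.1648
  f21: (p15, p3, p7) → 10.9392
  f22: (p15, p3, p9) → 11.2858
Σ area = 1039.744

Check V−E+F: 13 − 33 + 22 = 2.


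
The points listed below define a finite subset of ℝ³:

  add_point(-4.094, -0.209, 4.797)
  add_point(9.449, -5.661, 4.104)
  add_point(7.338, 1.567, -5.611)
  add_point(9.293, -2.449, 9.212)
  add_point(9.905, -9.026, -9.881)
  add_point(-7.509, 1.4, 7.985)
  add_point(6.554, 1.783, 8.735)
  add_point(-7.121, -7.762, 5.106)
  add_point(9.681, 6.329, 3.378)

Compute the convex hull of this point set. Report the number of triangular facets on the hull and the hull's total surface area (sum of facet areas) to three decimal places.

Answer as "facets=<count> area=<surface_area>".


Hull vertices (8/9): indices [1, 2, 3, 4, 5, 6, 7, 8].

Area of each hull facet:
  f1: (p7, p3, p5) → 80.8154
  f2: (p2, p8, p5) → 95.7354
  f3: (p2, p8, p4) → 44.9291
  f4: (p2, p7, p5) → 94.2896
  f5: (p2, p7, p4) → 118.3844
  f6: (p6, p8, p5) → 49.9988
  f7: (p6, p3, p5) → 30.4174
  f8: (p6, p3, p8) → 18.3122
  f9: (p1, p7, p4) → 120.1847
  f10: (p1, p7, p3) → 50.4968
  f11: (p1, p8, p4) → 85.1314
  f12: (p1, p3, p8) → 31.8198
Σ area = 820.515

Euler: V−E+F = 8−18+12 = 2.

facets=12 area=820.515


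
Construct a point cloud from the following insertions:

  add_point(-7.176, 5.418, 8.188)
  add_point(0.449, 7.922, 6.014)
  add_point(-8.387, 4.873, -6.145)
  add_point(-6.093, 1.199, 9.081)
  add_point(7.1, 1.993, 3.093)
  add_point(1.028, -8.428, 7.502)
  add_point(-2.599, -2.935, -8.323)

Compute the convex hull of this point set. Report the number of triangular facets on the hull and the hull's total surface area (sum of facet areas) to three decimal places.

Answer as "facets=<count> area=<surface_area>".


facets=10 area=653.756

Hull vertices (7/7): indices [0, 1, 2, 3, 4, 5, 6].

Facet areas (half cross-product norm):
  f1: (p6, p4, p2) → 78.4532
  f2: (p6, p5, p4) → 96.7202
  f3: (p6, p3, p2) → 78.7141
  f4: (p6, p3, p5) → 99.9598
  f5: (p1, p4, p2) → 71.8564
  f6: (p1, p5, p4) → 60.0543
  f7: (p1, p3, p5) → 59.2295
  f8: (p0, p3, p2) → 31.4518
  f9: (p0, p1, p2) → 58.9540
  f10: (p0, p1, p3) → 18.3631
Σ area = 653.756

Euler: V−E+F = 7−15+10 = 2.


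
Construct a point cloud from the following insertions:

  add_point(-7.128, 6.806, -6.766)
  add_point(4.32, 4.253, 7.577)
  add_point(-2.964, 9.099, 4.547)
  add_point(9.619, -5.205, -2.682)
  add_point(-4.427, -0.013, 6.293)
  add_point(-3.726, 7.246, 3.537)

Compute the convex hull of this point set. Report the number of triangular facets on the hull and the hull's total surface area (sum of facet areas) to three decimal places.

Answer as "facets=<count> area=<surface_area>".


Hull vertices (6/6): indices [0, 1, 2, 3, 4, 5].

Facet areas (half cross-product norm):
  f1: (p2, p3, p0) → 121.0922
  f2: (p2, p1, p3) → 63.7400
  f3: (p4, p3, p0) → 128.8913
  f4: (p4, p1, p3) → 73.1695
  f5: (p4, p2, p1) → 38.9146
  f6: (p5, p2, p0) → 10.0353
  f7: (p5, p4, p0) → 40.7631
  f8: (p5, p4, p2) → 6.7178
Σ area = 483.324

Euler: V−E+F = 6−12+8 = 2.

facets=8 area=483.324


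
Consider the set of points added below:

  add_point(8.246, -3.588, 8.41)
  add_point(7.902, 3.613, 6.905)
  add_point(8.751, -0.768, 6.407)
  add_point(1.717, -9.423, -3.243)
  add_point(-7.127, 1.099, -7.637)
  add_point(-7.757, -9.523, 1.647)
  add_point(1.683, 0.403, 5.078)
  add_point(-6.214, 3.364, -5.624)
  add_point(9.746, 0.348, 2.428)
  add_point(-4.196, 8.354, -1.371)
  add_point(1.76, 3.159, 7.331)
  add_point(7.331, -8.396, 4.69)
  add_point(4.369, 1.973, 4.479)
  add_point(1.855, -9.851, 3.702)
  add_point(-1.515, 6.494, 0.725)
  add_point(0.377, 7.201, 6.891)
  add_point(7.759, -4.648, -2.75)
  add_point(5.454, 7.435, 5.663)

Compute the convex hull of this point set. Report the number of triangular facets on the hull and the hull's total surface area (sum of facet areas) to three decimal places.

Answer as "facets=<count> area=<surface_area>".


facets=26 area=879.597

Points on the hull: [0, 1, 2, 3, 4, 5, 7, 8, 9, 10, 11, 13, 15, 16, 17] (15 of 18).

Facet areas (half cross-product norm):
  f1: (p15, p9, p5) → 86.6589
  f2: (p3, p4, p5) → 70.5701
  f3: (p7, p9, p5) → 47.6539
  f4: (p7, p4, p5) → 22.1472
  f5: (p7, p4, p9) → 0.2247
  f6: (p17, p9, p8) → 51.7551
  f7: (p17, p15, p9) → 24.0330
  f8: (p16, p3, p4) → 55.6139
  f9: (p16, p9, p8) → 61.5467
  f10: (p16, p4, p9) → 82.0463
  f11: (p10, p15, p5) → 31.4867
  f12: (p10, p0, p5) → 78.8471
  f13: (p10, p0, p15) → 8.4986
  f14: (p11, p16, p3) → 31.0683
  f15: (p11, p0, p8) → 22.4670
  f16: (p11, p16, p8) → 29.6571
  f17: (p1, p17, p8) → 12.4946
  f18: (p1, p0, p15) → 27.2042
  f19: (p1, p17, p15) → 11.2381
  f20: (p13, p0, p5) → 35.7781
  f21: (p13, p11, p0) → 15.8450
  f22: (p13, p3, p5) → 33.3054
  f23: (p13, p11, p3) → 19.7060
  f24: (p2, p0, p8) → 4.6305
  f25: (p2, p1, p8) → 9.4872
  f26: (p2, p1, p0) → 5.6334
Σ area = 879.597

Check V−E+F: 15 − 39 + 26 = 2.


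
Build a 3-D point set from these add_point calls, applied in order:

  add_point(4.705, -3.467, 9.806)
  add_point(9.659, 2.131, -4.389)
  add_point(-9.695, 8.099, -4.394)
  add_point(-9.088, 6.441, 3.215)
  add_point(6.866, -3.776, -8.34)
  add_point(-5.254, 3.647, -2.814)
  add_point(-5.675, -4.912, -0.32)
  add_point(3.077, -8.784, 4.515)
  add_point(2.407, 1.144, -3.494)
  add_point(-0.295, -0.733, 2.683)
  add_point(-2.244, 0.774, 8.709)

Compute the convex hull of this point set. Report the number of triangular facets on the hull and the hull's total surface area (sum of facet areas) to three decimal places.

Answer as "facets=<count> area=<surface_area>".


8 of the 11 inputs are extreme points: [0, 1, 2, 3, 4, 6, 7, 10].

Triangle areas on the boundary:
  f1: (p0, p7, p1) → 58.6814
  f2: (p4, p1, p2) → 76.7490
  f3: (p4, p7, p1) → 54.3627
  f4: (p3, p1, p2) → 78.3544
  f5: (p6, p4, p2) → 106.0947
  f6: (p6, p4, p7) → 72.7863
  f7: (p6, p3, p2) → 48.2217
  f8: (p10, p0, p1) → 65.8473
  f9: (p10, p3, p1) → 92.7151
  f10: (p10, p6, p3) → 54.8651
  f11: (p10, p0, p7) → 31.4086
  f12: (p10, p6, p7) → 54.2524
Σ area = 794.339

Euler: V−E+F = 8−18+12 = 2.

facets=12 area=794.339


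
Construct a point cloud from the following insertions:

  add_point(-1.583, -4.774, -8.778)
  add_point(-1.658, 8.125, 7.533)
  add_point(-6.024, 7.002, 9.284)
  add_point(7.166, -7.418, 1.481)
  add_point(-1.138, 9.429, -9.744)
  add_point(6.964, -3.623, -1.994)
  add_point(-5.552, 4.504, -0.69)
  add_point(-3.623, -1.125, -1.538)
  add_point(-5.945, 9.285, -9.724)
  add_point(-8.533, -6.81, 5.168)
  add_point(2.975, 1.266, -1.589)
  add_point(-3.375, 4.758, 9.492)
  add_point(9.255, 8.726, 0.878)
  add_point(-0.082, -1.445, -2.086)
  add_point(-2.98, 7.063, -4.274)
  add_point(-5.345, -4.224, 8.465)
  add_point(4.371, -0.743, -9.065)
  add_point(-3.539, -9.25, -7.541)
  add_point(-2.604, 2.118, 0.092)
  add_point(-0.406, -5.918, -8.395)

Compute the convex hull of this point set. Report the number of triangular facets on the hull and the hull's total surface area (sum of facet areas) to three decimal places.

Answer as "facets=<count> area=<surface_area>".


facets=24 area=1181.315

Hull vertices (14/20): indices [0, 1, 2, 3, 4, 5, 8, 9, 11, 12, 15, 16, 17, 19].

Triangle areas on the boundary:
  f1: (p3, p17, p9) → 92.2562
  f2: (p1, p4, p12) → 92.8069
  f3: (p15, p2, p9) → 25.7425
  f4: (p15, p3, p9) → 38.4057
  f5: (p16, p4, p12) → 78.4087
  f6: (p8, p1, p4) → 41.6536
  f7: (p8, p1, p2) → 42.6110
  f8: (p8, p2, p9) → 138.0904
  f9: (p8, p16, p4) → 24.9023
  f10: (p8, p17, p9) → 129.6758
  f11: (p11, p15, p3) → 67.6828
  f12: (p11, p3, p12) → 119.4257
  f13: (p11, p1, p12) → 21.3607
  f14: (p11, p1, p2) → 7.2033
  f15: (p11, p15, p2) → 14.3072
  f16: (p19, p3, p17) → 28.7024
  f17: (p19, p16, p3) → 42.9793
  f18: (p5, p3, p12) → 27.7282
  f19: (p5, p16, p12) → 51.7342
  f20: (p5, p16, p3) → 10.3241
  f21: (p0, p8, p16) → 50.7622
  f22: (p0, p19, p16) → 5.9555
  f23: (p0, p8, p17) → 24.6822
  f24: (p0, p19, p17) → 3.9144
Σ area = 1181.315

Euler: V−E+F = 14−36+24 = 2.


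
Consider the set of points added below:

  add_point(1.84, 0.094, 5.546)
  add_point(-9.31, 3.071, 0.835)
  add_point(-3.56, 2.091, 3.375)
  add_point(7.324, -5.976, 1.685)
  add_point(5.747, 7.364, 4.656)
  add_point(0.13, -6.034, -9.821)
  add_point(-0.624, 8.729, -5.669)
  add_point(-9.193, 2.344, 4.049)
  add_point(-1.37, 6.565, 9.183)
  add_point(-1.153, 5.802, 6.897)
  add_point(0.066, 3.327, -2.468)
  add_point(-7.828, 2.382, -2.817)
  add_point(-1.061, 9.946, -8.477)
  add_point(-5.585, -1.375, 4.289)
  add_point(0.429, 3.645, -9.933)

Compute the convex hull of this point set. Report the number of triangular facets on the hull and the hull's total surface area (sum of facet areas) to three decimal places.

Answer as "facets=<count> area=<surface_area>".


Points on the hull: [0, 1, 3, 4, 5, 7, 8, 11, 12, 13, 14] (11 of 15).

Area of each hull facet:
  f1: (p8, p12, p1) → 85.3564
  f2: (p13, p5, p3) → 89.3163
  f3: (p4, p8, p3) → 57.8577
  f4: (p4, p8, p12) → 63.2771
  f5: (p11, p12, p1) → 19.4433
  f6: (p11, p5, p1) → 16.3493
  f7: (p14, p5, p3) → 65.7039
  f8: (p14, p4, p3) → 101.3688
  f9: (p14, p4, p12) → 49.6942
  f10: (p14, p11, p12) → 35.6614
  f11: (p14, p11, p5) → 52.5661
  f12: (p0, p8, p3) → 8.9660
  f13: (p0, p13, p3) → 31.9796
  f14: (p0, p13, p8) → 30.6397
  f15: (p7, p5, p1) → 24.5006
  f16: (p7, p13, p5) → 37.5008
  f17: (p7, p8, p1) → 15.3279
  f18: (p7, p13, p8) → 25.7191
Σ area = 811.228

Euler characteristic 11−27+18 = 2 ✓

facets=18 area=811.228


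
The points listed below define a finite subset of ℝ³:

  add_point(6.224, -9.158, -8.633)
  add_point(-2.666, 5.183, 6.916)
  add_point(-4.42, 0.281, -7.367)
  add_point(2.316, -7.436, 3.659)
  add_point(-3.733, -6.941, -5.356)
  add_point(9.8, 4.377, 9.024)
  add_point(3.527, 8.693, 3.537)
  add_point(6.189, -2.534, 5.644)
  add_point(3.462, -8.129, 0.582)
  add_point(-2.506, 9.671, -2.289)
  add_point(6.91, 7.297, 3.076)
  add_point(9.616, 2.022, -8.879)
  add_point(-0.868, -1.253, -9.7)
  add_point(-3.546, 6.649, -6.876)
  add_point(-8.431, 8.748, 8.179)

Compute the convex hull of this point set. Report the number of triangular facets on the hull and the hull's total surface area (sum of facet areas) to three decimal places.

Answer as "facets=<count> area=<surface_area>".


facets=24 area=1095.996

Extreme-point indices: [0, 2, 3, 4, 5, 6, 7, 8, 9, 10, 11, 12, 13, 14] — 14 of 15 on the boundary.

Per-facet area ½‖(b−a)×(c−a)‖:
  f1: (p11, p0, p5) → 104.9082
  f2: (p3, p5, p14) → 133.2560
  f3: (p6, p5, p14) → 54.8089
  f4: (p6, p9, p14) → 49.2257
  f5: (p7, p0, p5) → 47.6244
  f6: (p7, p3, p5) → 5.5987
  f7: (p10, p11, p5) → 41.8703
  f8: (p10, p6, p5) → 12.1198
  f9: (p10, p11, p9) → 72.8591
  f10: (p10, p6, p9) → 12.3051
  f11: (p13, p9, p14) → 27.4890
  f12: (p13, p2, p14) → 50.7980
  f13: (p13, p11, p9) → 39.1124
  f14: (p4, p3, p14) → 107.1761
  f15: (p4, p2, p14) → 66.3437
  f16: (p12, p11, p0) → 53.3530
  f17: (p12, p4, p0) → 38.4493
  f18: (p12, p4, p2) → 16.4236
  f19: (p12, p13, p11) → 48.5091
  f20: (p12, p13, p2) → 14.0293
  f21: (p8, p7, p0) → 31.6674
  f22: (p8, p7, p3) → 10.7032
  f23: (p8, p4, p0) → 42.2720
  f24: (p8, p4, p3) → 15.0936
Σ area = 1095.996

Check V−E+F: 14 − 36 + 24 = 2.


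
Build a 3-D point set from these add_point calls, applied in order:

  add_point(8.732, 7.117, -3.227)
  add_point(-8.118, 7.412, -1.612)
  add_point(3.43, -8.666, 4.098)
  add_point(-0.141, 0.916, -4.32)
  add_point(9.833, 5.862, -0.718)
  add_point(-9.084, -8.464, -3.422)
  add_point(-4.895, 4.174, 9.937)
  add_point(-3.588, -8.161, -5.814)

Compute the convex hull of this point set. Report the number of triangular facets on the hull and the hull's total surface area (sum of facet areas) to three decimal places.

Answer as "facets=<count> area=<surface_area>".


Points on the hull: [0, 1, 2, 3, 4, 5, 6, 7] (8 of 8).

Facet areas (half cross-product norm):
  f1: (p6, p1, p5) → 98.4605
  f2: (p2, p6, p5) → 115.3690
  f3: (p2, p6, p4) → 125.2921
  f4: (p7, p1, p5) → 47.9497
  f5: (p7, p2, p5) → 35.7272
  f6: (p7, p2, p4) → 100.7070
  f7: (p0, p7, p4) → 29.8266
  f8: (p0, p6, p4) → 26.7740
  f9: (p0, p6, p1) → 103.5265
  f10: (p3, p7, p1) → 49.1421
  f11: (p3, p0, p1) → 56.2087
  f12: (p3, p0, p7) → 29.9625
Σ area = 818.946

Euler: V−E+F = 8−18+12 = 2.

facets=12 area=818.946


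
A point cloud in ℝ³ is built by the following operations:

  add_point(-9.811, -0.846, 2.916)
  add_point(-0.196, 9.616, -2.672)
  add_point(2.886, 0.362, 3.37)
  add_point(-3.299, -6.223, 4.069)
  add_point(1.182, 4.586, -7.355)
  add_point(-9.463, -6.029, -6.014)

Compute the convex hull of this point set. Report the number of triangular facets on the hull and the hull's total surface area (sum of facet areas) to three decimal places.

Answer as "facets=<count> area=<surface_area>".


facets=8 area=457.796

Extreme-point indices: [0, 1, 2, 3, 4, 5] — 6 of 6 on the boundary.

Facet areas (half cross-product norm):
  f1: (p1, p2, p0) → 71.5879
  f2: (p4, p1, p2) → 38.6048
  f3: (p5, p1, p0) → 78.8680
  f4: (p5, p4, p1) → 50.3459
  f5: (p3, p4, p2) → 51.3172
  f6: (p3, p5, p4) → 85.6139
  f7: (p3, p2, p0) → 38.5624
  f8: (p3, p5, p0) → 42.8954
Σ area = 457.796

Check V−E+F: 6 − 12 + 8 = 2.


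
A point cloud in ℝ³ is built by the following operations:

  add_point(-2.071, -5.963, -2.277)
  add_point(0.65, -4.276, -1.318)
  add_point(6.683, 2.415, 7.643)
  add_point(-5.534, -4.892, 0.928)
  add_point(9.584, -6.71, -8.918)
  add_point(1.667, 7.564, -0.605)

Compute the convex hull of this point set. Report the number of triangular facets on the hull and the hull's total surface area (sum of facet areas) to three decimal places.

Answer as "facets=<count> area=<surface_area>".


facets=6 area=444.132

Hull vertices (5/6): indices [0, 2, 3, 4, 5].

Per-facet area ½‖(b−a)×(c−a)‖:
  f1: (p2, p5, p3) → 76.4970
  f2: (p2, p5, p4) → 97.6868
  f3: (p0, p5, p3) → 34.0175
  f4: (p0, p5, p4) → 94.2797
  f5: (p0, p2, p3) → 37.5232
  f6: (p0, p2, p4) → 104.1279
Σ area = 444.132

Euler characteristic 5−9+6 = 2 ✓


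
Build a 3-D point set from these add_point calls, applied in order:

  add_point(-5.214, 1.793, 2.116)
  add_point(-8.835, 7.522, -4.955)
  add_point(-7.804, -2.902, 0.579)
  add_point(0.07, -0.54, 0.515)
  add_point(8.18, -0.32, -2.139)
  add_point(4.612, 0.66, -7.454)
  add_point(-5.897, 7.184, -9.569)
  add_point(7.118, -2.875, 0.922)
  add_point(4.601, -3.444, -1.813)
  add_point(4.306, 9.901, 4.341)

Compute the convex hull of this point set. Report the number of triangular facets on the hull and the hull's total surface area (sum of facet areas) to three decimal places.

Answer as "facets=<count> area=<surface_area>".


Points on the hull: [0, 1, 2, 4, 5, 6, 7, 8, 9] (9 of 10).

Per-facet area ½‖(b−a)×(c−a)‖:
  f1: (p6, p9, p1) → 44.5147
  f2: (p2, p6, p1) → 31.0446
  f3: (p0, p9, p1) → 62.1726
  f4: (p0, p2, p1) → 27.1134
  f5: (p7, p9, p4) → 26.1934
  f6: (p7, p0, p9) → 74.7756
  f7: (p7, p0, p2) → 36.6980
  f8: (p5, p2, p6) → 84.0986
  f9: (p5, p9, p4) → 40.8031
  f10: (p5, p6, p9) → 92.0381
  f11: (p8, p7, p2) → 20.4134
  f12: (p8, p5, p2) → 43.7357
  f13: (p8, p7, p4) → 7.4617
  f14: (p8, p5, p4) → 14.8945
Σ area = 605.957

Euler: V−E+F = 9−21+14 = 2.

facets=14 area=605.957


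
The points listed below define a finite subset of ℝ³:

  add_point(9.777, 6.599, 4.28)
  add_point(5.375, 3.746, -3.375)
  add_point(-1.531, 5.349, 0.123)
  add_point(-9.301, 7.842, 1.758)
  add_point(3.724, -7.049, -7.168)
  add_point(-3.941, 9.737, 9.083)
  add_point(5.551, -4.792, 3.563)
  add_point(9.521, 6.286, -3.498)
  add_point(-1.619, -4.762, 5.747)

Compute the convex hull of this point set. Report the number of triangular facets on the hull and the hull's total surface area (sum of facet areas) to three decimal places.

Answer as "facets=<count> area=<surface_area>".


facets=10 area=765.512

Extreme-point indices: [0, 3, 4, 5, 6, 7, 8] — 7 of 9 on the boundary.

Triangle areas on the boundary:
  f1: (p8, p4, p3) → 107.8829
  f2: (p8, p5, p3) → 66.9642
  f3: (p7, p4, p3) → 142.8810
  f4: (p7, p5, p3) → 85.8911
  f5: (p7, p5, p0) → 55.2247
  f6: (p6, p8, p4) → 41.3364
  f7: (p6, p7, p0) → 47.1196
  f8: (p6, p7, p4) → 73.1142
  f9: (p6, p5, p0) → 89.9975
  f10: (p6, p8, p5) → 55.1008
Σ area = 765.512

Euler characteristic 7−15+10 = 2 ✓


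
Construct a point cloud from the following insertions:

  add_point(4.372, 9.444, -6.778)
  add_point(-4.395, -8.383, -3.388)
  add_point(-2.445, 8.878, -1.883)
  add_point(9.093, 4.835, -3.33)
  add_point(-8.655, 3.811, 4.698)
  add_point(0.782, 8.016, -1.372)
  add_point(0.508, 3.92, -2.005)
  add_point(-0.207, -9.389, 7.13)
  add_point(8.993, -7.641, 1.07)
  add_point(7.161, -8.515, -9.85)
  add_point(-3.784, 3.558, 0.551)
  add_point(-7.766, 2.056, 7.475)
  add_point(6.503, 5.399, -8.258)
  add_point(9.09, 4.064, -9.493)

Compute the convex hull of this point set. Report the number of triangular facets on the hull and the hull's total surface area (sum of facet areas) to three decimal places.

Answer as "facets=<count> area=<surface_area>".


facets=20 area=994.549

Hull vertices (12/14): indices [0, 1, 2, 3, 4, 5, 7, 8, 9, 11, 12, 13].

Per-facet area ½‖(b−a)×(c−a)‖:
  f1: (p11, p7, p3) → 129.4827
  f2: (p1, p9, p7) → 74.6147
  f3: (p1, p11, p4) → 25.8949
  f4: (p1, p11, p7) → 75.4220
  f5: (p1, p0, p9) → 118.9508
  f6: (p8, p7, p3) → 69.5276
  f7: (p8, p9, p7) → 57.1511
  f8: (p13, p0, p3) → 21.3556
  f9: (p13, p8, p3) → 40.1422
  f10: (p13, p8, p9) → 70.0994
  f11: (p5, p0, p3) → 24.3846
  f12: (p5, p11, p3) → 51.7128
  f13: (p12, p0, p9) → 15.2854
  f14: (p12, p13, p9) → 19.1761
  f15: (p12, p13, p0) → 4.1415
  f16: (p2, p5, p0) → 10.5651
  f17: (p2, p1, p4) → 78.5105
  f18: (p2, p1, p0) → 72.9095
  f19: (p2, p11, p4) → 13.9376
  f20: (p2, p5, p11) → 21.2847
Σ area = 994.549

Euler: V−E+F = 12−30+20 = 2.


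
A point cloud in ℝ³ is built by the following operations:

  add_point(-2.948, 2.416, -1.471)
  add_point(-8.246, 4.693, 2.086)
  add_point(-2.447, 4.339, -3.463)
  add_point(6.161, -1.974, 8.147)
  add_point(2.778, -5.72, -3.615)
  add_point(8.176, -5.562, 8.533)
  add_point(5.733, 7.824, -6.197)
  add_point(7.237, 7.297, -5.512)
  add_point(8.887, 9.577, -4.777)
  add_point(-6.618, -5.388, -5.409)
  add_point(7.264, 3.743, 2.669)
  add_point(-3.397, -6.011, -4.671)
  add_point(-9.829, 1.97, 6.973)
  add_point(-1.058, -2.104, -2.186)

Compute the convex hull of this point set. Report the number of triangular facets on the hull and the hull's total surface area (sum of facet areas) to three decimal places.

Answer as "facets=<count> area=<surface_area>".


facets=20 area=801.668

12 of the 14 inputs are extreme points: [1, 2, 3, 4, 5, 6, 7, 8, 9, 10, 11, 12].

Per-facet area ½‖(b−a)×(c−a)‖:
  f1: (p1, p8, p12) → 41.3855
  f2: (p3, p5, p12) → 24.8221
  f3: (p4, p5, p8) → 109.2451
  f4: (p4, p11, p5) → 34.6990
  f5: (p9, p4, p11) → 2.4994
  f6: (p9, p1, p12) → 36.3512
  f7: (p9, p5, p12) → 136.6183
  f8: (p9, p11, p5) → 18.0515
  f9: (p10, p5, p8) → 21.8704
  f10: (p10, p3, p5) → 12.9943
  f11: (p10, p8, p12) → 77.4432
  f12: (p10, p3, p12) → 65.7531
  f13: (p6, p1, p8) → 25.9202
  f14: (p6, p9, p4) → 66.8375
  f15: (p2, p9, p1) → 42.9398
  f16: (p2, p6, p1) → 21.3224
  f17: (p2, p6, p9) → 39.0174
  f18: (p7, p4, p8) → 9.5133
  f19: (p7, p6, p8) → 2.3600
  f20: (p7, p6, p4) → 12.0249
Σ area = 801.668

Euler: V−E+F = 12−30+20 = 2.
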